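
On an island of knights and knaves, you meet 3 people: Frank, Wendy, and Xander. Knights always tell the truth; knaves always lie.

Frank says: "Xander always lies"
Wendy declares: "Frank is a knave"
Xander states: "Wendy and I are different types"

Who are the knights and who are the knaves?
Frank is a knight.
Wendy is a knave.
Xander is a knave.

Verification:
- Frank (knight) says "Xander always lies" - this is TRUE because Xander is a knave.
- Wendy (knave) says "Frank is a knave" - this is FALSE (a lie) because Frank is a knight.
- Xander (knave) says "Wendy and I are different types" - this is FALSE (a lie) because Xander is a knave and Wendy is a knave.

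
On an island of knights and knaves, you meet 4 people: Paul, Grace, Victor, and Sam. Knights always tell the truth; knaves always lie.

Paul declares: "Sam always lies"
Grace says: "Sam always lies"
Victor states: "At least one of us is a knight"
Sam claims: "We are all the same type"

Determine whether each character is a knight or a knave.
Paul is a knight.
Grace is a knight.
Victor is a knight.
Sam is a knave.

Verification:
- Paul (knight) says "Sam always lies" - this is TRUE because Sam is a knave.
- Grace (knight) says "Sam always lies" - this is TRUE because Sam is a knave.
- Victor (knight) says "At least one of us is a knight" - this is TRUE because Paul, Grace, and Victor are knights.
- Sam (knave) says "We are all the same type" - this is FALSE (a lie) because Paul, Grace, and Victor are knights and Sam is a knave.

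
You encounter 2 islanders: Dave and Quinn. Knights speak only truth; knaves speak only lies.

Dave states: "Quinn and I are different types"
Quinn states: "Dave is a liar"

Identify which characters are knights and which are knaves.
Dave is a knight.
Quinn is a knave.

Verification:
- Dave (knight) says "Quinn and I are different types" - this is TRUE because Dave is a knight and Quinn is a knave.
- Quinn (knave) says "Dave is a liar" - this is FALSE (a lie) because Dave is a knight.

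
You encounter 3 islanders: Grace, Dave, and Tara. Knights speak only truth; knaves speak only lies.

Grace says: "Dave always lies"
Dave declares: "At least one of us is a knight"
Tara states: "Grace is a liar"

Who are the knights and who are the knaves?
Grace is a knave.
Dave is a knight.
Tara is a knight.

Verification:
- Grace (knave) says "Dave always lies" - this is FALSE (a lie) because Dave is a knight.
- Dave (knight) says "At least one of us is a knight" - this is TRUE because Dave and Tara are knights.
- Tara (knight) says "Grace is a liar" - this is TRUE because Grace is a knave.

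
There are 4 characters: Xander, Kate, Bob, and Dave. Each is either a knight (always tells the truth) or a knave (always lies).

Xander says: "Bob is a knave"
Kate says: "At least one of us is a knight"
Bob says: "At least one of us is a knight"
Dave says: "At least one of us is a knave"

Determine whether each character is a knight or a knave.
Xander is a knave.
Kate is a knight.
Bob is a knight.
Dave is a knight.

Verification:
- Xander (knave) says "Bob is a knave" - this is FALSE (a lie) because Bob is a knight.
- Kate (knight) says "At least one of us is a knight" - this is TRUE because Kate, Bob, and Dave are knights.
- Bob (knight) says "At least one of us is a knight" - this is TRUE because Kate, Bob, and Dave are knights.
- Dave (knight) says "At least one of us is a knave" - this is TRUE because Xander is a knave.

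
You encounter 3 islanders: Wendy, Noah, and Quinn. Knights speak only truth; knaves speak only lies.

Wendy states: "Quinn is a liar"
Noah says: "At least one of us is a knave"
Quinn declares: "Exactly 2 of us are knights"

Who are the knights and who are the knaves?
Wendy is a knave.
Noah is a knight.
Quinn is a knight.

Verification:
- Wendy (knave) says "Quinn is a liar" - this is FALSE (a lie) because Quinn is a knight.
- Noah (knight) says "At least one of us is a knave" - this is TRUE because Wendy is a knave.
- Quinn (knight) says "Exactly 2 of us are knights" - this is TRUE because there are 2 knights.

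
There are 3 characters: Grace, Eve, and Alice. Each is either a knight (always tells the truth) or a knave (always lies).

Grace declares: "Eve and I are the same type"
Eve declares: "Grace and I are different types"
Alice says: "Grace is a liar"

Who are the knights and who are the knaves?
Grace is a knave.
Eve is a knight.
Alice is a knight.

Verification:
- Grace (knave) says "Eve and I are the same type" - this is FALSE (a lie) because Grace is a knave and Eve is a knight.
- Eve (knight) says "Grace and I are different types" - this is TRUE because Eve is a knight and Grace is a knave.
- Alice (knight) says "Grace is a liar" - this is TRUE because Grace is a knave.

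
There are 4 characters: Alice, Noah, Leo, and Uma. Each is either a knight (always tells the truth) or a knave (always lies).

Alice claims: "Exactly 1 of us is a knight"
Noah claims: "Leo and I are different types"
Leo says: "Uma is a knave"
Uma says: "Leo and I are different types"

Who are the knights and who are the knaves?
Alice is a knave.
Noah is a knight.
Leo is a knave.
Uma is a knight.

Verification:
- Alice (knave) says "Exactly 1 of us is a knight" - this is FALSE (a lie) because there are 2 knights.
- Noah (knight) says "Leo and I are different types" - this is TRUE because Noah is a knight and Leo is a knave.
- Leo (knave) says "Uma is a knave" - this is FALSE (a lie) because Uma is a knight.
- Uma (knight) says "Leo and I are different types" - this is TRUE because Uma is a knight and Leo is a knave.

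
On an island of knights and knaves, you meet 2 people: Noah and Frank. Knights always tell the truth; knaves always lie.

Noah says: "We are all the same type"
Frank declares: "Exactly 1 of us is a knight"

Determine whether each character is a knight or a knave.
Noah is a knave.
Frank is a knight.

Verification:
- Noah (knave) says "We are all the same type" - this is FALSE (a lie) because Frank is a knight and Noah is a knave.
- Frank (knight) says "Exactly 1 of us is a knight" - this is TRUE because there are 1 knights.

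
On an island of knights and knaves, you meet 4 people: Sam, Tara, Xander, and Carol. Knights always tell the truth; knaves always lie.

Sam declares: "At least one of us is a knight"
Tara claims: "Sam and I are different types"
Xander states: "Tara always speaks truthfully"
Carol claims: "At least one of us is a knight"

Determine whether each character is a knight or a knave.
Sam is a knave.
Tara is a knave.
Xander is a knave.
Carol is a knave.

Verification:
- Sam (knave) says "At least one of us is a knight" - this is FALSE (a lie) because no one is a knight.
- Tara (knave) says "Sam and I are different types" - this is FALSE (a lie) because Tara is a knave and Sam is a knave.
- Xander (knave) says "Tara always speaks truthfully" - this is FALSE (a lie) because Tara is a knave.
- Carol (knave) says "At least one of us is a knight" - this is FALSE (a lie) because no one is a knight.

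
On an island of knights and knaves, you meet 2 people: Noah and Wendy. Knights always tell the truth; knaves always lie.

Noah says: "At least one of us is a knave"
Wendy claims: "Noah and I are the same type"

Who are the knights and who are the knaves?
Noah is a knight.
Wendy is a knave.

Verification:
- Noah (knight) says "At least one of us is a knave" - this is TRUE because Wendy is a knave.
- Wendy (knave) says "Noah and I are the same type" - this is FALSE (a lie) because Wendy is a knave and Noah is a knight.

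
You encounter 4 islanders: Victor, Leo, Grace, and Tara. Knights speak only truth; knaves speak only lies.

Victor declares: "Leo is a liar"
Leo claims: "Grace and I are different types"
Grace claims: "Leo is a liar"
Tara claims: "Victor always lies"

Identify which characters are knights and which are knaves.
Victor is a knave.
Leo is a knight.
Grace is a knave.
Tara is a knight.

Verification:
- Victor (knave) says "Leo is a liar" - this is FALSE (a lie) because Leo is a knight.
- Leo (knight) says "Grace and I are different types" - this is TRUE because Leo is a knight and Grace is a knave.
- Grace (knave) says "Leo is a liar" - this is FALSE (a lie) because Leo is a knight.
- Tara (knight) says "Victor always lies" - this is TRUE because Victor is a knave.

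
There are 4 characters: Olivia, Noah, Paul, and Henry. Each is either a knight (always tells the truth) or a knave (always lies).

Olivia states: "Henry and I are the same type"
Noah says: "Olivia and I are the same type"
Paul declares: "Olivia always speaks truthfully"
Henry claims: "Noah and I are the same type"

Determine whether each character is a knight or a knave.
Olivia is a knight.
Noah is a knight.
Paul is a knight.
Henry is a knight.

Verification:
- Olivia (knight) says "Henry and I are the same type" - this is TRUE because Olivia is a knight and Henry is a knight.
- Noah (knight) says "Olivia and I are the same type" - this is TRUE because Noah is a knight and Olivia is a knight.
- Paul (knight) says "Olivia always speaks truthfully" - this is TRUE because Olivia is a knight.
- Henry (knight) says "Noah and I are the same type" - this is TRUE because Henry is a knight and Noah is a knight.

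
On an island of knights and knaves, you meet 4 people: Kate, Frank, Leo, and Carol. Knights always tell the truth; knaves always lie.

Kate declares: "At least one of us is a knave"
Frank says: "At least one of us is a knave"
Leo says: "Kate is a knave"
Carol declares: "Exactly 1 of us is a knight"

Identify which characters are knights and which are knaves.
Kate is a knight.
Frank is a knight.
Leo is a knave.
Carol is a knave.

Verification:
- Kate (knight) says "At least one of us is a knave" - this is TRUE because Leo and Carol are knaves.
- Frank (knight) says "At least one of us is a knave" - this is TRUE because Leo and Carol are knaves.
- Leo (knave) says "Kate is a knave" - this is FALSE (a lie) because Kate is a knight.
- Carol (knave) says "Exactly 1 of us is a knight" - this is FALSE (a lie) because there are 2 knights.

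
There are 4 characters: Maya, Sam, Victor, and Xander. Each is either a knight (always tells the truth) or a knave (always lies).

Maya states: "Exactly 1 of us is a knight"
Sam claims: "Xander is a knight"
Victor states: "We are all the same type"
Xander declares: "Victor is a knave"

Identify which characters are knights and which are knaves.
Maya is a knave.
Sam is a knight.
Victor is a knave.
Xander is a knight.

Verification:
- Maya (knave) says "Exactly 1 of us is a knight" - this is FALSE (a lie) because there are 2 knights.
- Sam (knight) says "Xander is a knight" - this is TRUE because Xander is a knight.
- Victor (knave) says "We are all the same type" - this is FALSE (a lie) because Sam and Xander are knights and Maya and Victor are knaves.
- Xander (knight) says "Victor is a knave" - this is TRUE because Victor is a knave.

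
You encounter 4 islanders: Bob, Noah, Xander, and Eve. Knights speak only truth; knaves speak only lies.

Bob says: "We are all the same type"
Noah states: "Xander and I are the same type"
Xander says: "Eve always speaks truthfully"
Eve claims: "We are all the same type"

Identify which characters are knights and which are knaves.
Bob is a knight.
Noah is a knight.
Xander is a knight.
Eve is a knight.

Verification:
- Bob (knight) says "We are all the same type" - this is TRUE because Bob, Noah, Xander, and Eve are knights.
- Noah (knight) says "Xander and I are the same type" - this is TRUE because Noah is a knight and Xander is a knight.
- Xander (knight) says "Eve always speaks truthfully" - this is TRUE because Eve is a knight.
- Eve (knight) says "We are all the same type" - this is TRUE because Bob, Noah, Xander, and Eve are knights.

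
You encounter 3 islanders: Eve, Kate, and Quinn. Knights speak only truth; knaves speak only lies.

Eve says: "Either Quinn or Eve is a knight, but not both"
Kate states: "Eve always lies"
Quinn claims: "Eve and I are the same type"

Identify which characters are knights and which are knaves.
Eve is a knight.
Kate is a knave.
Quinn is a knave.

Verification:
- Eve (knight) says "Either Quinn or Eve is a knight, but not both" - this is TRUE because Quinn is a knave and Eve is a knight.
- Kate (knave) says "Eve always lies" - this is FALSE (a lie) because Eve is a knight.
- Quinn (knave) says "Eve and I are the same type" - this is FALSE (a lie) because Quinn is a knave and Eve is a knight.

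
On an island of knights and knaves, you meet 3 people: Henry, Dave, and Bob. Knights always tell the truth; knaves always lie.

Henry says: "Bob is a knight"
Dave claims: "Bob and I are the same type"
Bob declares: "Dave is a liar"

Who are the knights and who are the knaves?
Henry is a knight.
Dave is a knave.
Bob is a knight.

Verification:
- Henry (knight) says "Bob is a knight" - this is TRUE because Bob is a knight.
- Dave (knave) says "Bob and I are the same type" - this is FALSE (a lie) because Dave is a knave and Bob is a knight.
- Bob (knight) says "Dave is a liar" - this is TRUE because Dave is a knave.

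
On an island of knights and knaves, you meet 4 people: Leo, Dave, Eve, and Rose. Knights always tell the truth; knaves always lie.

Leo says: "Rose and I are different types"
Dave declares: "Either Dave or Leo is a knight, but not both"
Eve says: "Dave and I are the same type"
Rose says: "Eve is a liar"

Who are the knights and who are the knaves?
Leo is a knave.
Dave is a knight.
Eve is a knight.
Rose is a knave.

Verification:
- Leo (knave) says "Rose and I are different types" - this is FALSE (a lie) because Leo is a knave and Rose is a knave.
- Dave (knight) says "Either Dave or Leo is a knight, but not both" - this is TRUE because Dave is a knight and Leo is a knave.
- Eve (knight) says "Dave and I are the same type" - this is TRUE because Eve is a knight and Dave is a knight.
- Rose (knave) says "Eve is a liar" - this is FALSE (a lie) because Eve is a knight.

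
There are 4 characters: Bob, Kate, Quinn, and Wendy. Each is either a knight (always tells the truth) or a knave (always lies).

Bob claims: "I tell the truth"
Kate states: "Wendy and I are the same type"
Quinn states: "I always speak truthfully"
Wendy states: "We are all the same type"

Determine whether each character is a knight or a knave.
Bob is a knight.
Kate is a knight.
Quinn is a knight.
Wendy is a knight.

Verification:
- Bob (knight) says "I tell the truth" - this is TRUE because Bob is a knight.
- Kate (knight) says "Wendy and I are the same type" - this is TRUE because Kate is a knight and Wendy is a knight.
- Quinn (knight) says "I always speak truthfully" - this is TRUE because Quinn is a knight.
- Wendy (knight) says "We are all the same type" - this is TRUE because Bob, Kate, Quinn, and Wendy are knights.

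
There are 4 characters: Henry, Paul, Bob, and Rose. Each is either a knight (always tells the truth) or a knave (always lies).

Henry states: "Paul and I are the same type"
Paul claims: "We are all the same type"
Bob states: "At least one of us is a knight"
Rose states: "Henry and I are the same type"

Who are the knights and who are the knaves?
Henry is a knight.
Paul is a knight.
Bob is a knight.
Rose is a knight.

Verification:
- Henry (knight) says "Paul and I are the same type" - this is TRUE because Henry is a knight and Paul is a knight.
- Paul (knight) says "We are all the same type" - this is TRUE because Henry, Paul, Bob, and Rose are knights.
- Bob (knight) says "At least one of us is a knight" - this is TRUE because Henry, Paul, Bob, and Rose are knights.
- Rose (knight) says "Henry and I are the same type" - this is TRUE because Rose is a knight and Henry is a knight.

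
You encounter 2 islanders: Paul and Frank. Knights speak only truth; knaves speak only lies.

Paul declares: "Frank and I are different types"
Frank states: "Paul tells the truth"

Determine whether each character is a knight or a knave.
Paul is a knave.
Frank is a knave.

Verification:
- Paul (knave) says "Frank and I are different types" - this is FALSE (a lie) because Paul is a knave and Frank is a knave.
- Frank (knave) says "Paul tells the truth" - this is FALSE (a lie) because Paul is a knave.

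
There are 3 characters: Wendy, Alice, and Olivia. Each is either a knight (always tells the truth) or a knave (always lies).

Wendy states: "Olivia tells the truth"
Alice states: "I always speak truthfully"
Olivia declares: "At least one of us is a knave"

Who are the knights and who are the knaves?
Wendy is a knight.
Alice is a knave.
Olivia is a knight.

Verification:
- Wendy (knight) says "Olivia tells the truth" - this is TRUE because Olivia is a knight.
- Alice (knave) says "I always speak truthfully" - this is FALSE (a lie) because Alice is a knave.
- Olivia (knight) says "At least one of us is a knave" - this is TRUE because Alice is a knave.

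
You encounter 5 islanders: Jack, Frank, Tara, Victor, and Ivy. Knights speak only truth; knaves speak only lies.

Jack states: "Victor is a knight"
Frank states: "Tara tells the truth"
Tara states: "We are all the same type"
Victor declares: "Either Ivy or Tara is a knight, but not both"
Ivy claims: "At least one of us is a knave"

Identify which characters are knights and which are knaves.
Jack is a knight.
Frank is a knave.
Tara is a knave.
Victor is a knight.
Ivy is a knight.

Verification:
- Jack (knight) says "Victor is a knight" - this is TRUE because Victor is a knight.
- Frank (knave) says "Tara tells the truth" - this is FALSE (a lie) because Tara is a knave.
- Tara (knave) says "We are all the same type" - this is FALSE (a lie) because Jack, Victor, and Ivy are knights and Frank and Tara are knaves.
- Victor (knight) says "Either Ivy or Tara is a knight, but not both" - this is TRUE because Ivy is a knight and Tara is a knave.
- Ivy (knight) says "At least one of us is a knave" - this is TRUE because Frank and Tara are knaves.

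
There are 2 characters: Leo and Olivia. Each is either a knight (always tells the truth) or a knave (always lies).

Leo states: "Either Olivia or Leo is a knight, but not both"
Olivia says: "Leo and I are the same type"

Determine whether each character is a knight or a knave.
Leo is a knight.
Olivia is a knave.

Verification:
- Leo (knight) says "Either Olivia or Leo is a knight, but not both" - this is TRUE because Olivia is a knave and Leo is a knight.
- Olivia (knave) says "Leo and I are the same type" - this is FALSE (a lie) because Olivia is a knave and Leo is a knight.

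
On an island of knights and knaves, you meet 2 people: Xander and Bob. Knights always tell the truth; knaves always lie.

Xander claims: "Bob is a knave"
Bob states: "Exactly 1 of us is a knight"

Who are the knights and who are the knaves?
Xander is a knave.
Bob is a knight.

Verification:
- Xander (knave) says "Bob is a knave" - this is FALSE (a lie) because Bob is a knight.
- Bob (knight) says "Exactly 1 of us is a knight" - this is TRUE because there are 1 knights.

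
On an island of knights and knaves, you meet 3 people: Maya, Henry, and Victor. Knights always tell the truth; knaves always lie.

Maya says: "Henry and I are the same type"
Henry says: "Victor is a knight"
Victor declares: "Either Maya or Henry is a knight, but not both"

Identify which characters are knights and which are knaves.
Maya is a knave.
Henry is a knight.
Victor is a knight.

Verification:
- Maya (knave) says "Henry and I are the same type" - this is FALSE (a lie) because Maya is a knave and Henry is a knight.
- Henry (knight) says "Victor is a knight" - this is TRUE because Victor is a knight.
- Victor (knight) says "Either Maya or Henry is a knight, but not both" - this is TRUE because Maya is a knave and Henry is a knight.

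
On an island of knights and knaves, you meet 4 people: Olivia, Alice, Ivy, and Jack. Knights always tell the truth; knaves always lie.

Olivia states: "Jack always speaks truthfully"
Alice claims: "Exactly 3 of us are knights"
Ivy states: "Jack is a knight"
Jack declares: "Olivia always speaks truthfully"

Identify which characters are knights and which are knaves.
Olivia is a knave.
Alice is a knave.
Ivy is a knave.
Jack is a knave.

Verification:
- Olivia (knave) says "Jack always speaks truthfully" - this is FALSE (a lie) because Jack is a knave.
- Alice (knave) says "Exactly 3 of us are knights" - this is FALSE (a lie) because there are 0 knights.
- Ivy (knave) says "Jack is a knight" - this is FALSE (a lie) because Jack is a knave.
- Jack (knave) says "Olivia always speaks truthfully" - this is FALSE (a lie) because Olivia is a knave.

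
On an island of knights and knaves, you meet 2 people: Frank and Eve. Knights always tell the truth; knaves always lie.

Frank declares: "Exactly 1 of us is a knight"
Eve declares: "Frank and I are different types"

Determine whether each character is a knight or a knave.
Frank is a knave.
Eve is a knave.

Verification:
- Frank (knave) says "Exactly 1 of us is a knight" - this is FALSE (a lie) because there are 0 knights.
- Eve (knave) says "Frank and I are different types" - this is FALSE (a lie) because Eve is a knave and Frank is a knave.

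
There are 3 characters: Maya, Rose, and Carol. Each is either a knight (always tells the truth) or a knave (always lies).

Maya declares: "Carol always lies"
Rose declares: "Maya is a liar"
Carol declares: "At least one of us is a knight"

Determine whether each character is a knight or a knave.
Maya is a knave.
Rose is a knight.
Carol is a knight.

Verification:
- Maya (knave) says "Carol always lies" - this is FALSE (a lie) because Carol is a knight.
- Rose (knight) says "Maya is a liar" - this is TRUE because Maya is a knave.
- Carol (knight) says "At least one of us is a knight" - this is TRUE because Rose and Carol are knights.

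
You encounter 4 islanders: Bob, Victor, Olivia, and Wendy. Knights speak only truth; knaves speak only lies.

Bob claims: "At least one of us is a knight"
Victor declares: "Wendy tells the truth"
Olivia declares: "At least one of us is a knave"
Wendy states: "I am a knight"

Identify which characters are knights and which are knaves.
Bob is a knight.
Victor is a knave.
Olivia is a knight.
Wendy is a knave.

Verification:
- Bob (knight) says "At least one of us is a knight" - this is TRUE because Bob and Olivia are knights.
- Victor (knave) says "Wendy tells the truth" - this is FALSE (a lie) because Wendy is a knave.
- Olivia (knight) says "At least one of us is a knave" - this is TRUE because Victor and Wendy are knaves.
- Wendy (knave) says "I am a knight" - this is FALSE (a lie) because Wendy is a knave.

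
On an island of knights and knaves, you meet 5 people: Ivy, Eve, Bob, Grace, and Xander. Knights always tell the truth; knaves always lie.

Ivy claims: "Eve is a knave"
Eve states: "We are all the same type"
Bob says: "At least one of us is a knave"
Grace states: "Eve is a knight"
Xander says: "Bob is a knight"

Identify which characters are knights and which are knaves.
Ivy is a knight.
Eve is a knave.
Bob is a knight.
Grace is a knave.
Xander is a knight.

Verification:
- Ivy (knight) says "Eve is a knave" - this is TRUE because Eve is a knave.
- Eve (knave) says "We are all the same type" - this is FALSE (a lie) because Ivy, Bob, and Xander are knights and Eve and Grace are knaves.
- Bob (knight) says "At least one of us is a knave" - this is TRUE because Eve and Grace are knaves.
- Grace (knave) says "Eve is a knight" - this is FALSE (a lie) because Eve is a knave.
- Xander (knight) says "Bob is a knight" - this is TRUE because Bob is a knight.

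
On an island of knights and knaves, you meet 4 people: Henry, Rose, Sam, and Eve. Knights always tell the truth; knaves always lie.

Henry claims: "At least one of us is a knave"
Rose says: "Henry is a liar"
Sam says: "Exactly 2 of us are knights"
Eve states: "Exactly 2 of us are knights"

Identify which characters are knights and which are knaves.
Henry is a knight.
Rose is a knave.
Sam is a knave.
Eve is a knave.

Verification:
- Henry (knight) says "At least one of us is a knave" - this is TRUE because Rose, Sam, and Eve are knaves.
- Rose (knave) says "Henry is a liar" - this is FALSE (a lie) because Henry is a knight.
- Sam (knave) says "Exactly 2 of us are knights" - this is FALSE (a lie) because there are 1 knights.
- Eve (knave) says "Exactly 2 of us are knights" - this is FALSE (a lie) because there are 1 knights.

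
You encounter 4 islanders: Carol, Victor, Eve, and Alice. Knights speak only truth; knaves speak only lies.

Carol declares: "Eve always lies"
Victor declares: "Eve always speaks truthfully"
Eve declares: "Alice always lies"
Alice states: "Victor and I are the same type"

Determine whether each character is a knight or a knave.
Carol is a knave.
Victor is a knight.
Eve is a knight.
Alice is a knave.

Verification:
- Carol (knave) says "Eve always lies" - this is FALSE (a lie) because Eve is a knight.
- Victor (knight) says "Eve always speaks truthfully" - this is TRUE because Eve is a knight.
- Eve (knight) says "Alice always lies" - this is TRUE because Alice is a knave.
- Alice (knave) says "Victor and I are the same type" - this is FALSE (a lie) because Alice is a knave and Victor is a knight.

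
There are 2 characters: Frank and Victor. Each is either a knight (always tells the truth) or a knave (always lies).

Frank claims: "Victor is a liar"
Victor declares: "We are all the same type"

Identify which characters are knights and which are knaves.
Frank is a knight.
Victor is a knave.

Verification:
- Frank (knight) says "Victor is a liar" - this is TRUE because Victor is a knave.
- Victor (knave) says "We are all the same type" - this is FALSE (a lie) because Frank is a knight and Victor is a knave.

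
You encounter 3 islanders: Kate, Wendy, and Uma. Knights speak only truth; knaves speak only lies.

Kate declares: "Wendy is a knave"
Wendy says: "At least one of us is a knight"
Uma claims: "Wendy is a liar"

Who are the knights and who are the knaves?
Kate is a knave.
Wendy is a knight.
Uma is a knave.

Verification:
- Kate (knave) says "Wendy is a knave" - this is FALSE (a lie) because Wendy is a knight.
- Wendy (knight) says "At least one of us is a knight" - this is TRUE because Wendy is a knight.
- Uma (knave) says "Wendy is a liar" - this is FALSE (a lie) because Wendy is a knight.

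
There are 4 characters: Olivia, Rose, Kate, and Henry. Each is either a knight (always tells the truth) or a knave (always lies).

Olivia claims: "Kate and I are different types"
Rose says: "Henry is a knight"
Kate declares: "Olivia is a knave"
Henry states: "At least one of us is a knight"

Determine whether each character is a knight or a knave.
Olivia is a knight.
Rose is a knight.
Kate is a knave.
Henry is a knight.

Verification:
- Olivia (knight) says "Kate and I are different types" - this is TRUE because Olivia is a knight and Kate is a knave.
- Rose (knight) says "Henry is a knight" - this is TRUE because Henry is a knight.
- Kate (knave) says "Olivia is a knave" - this is FALSE (a lie) because Olivia is a knight.
- Henry (knight) says "At least one of us is a knight" - this is TRUE because Olivia, Rose, and Henry are knights.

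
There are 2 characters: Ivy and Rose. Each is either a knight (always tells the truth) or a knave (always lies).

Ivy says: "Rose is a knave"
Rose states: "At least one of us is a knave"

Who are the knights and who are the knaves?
Ivy is a knave.
Rose is a knight.

Verification:
- Ivy (knave) says "Rose is a knave" - this is FALSE (a lie) because Rose is a knight.
- Rose (knight) says "At least one of us is a knave" - this is TRUE because Ivy is a knave.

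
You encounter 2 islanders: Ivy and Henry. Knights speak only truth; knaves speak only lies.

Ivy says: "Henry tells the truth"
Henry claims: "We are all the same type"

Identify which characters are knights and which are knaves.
Ivy is a knight.
Henry is a knight.

Verification:
- Ivy (knight) says "Henry tells the truth" - this is TRUE because Henry is a knight.
- Henry (knight) says "We are all the same type" - this is TRUE because Ivy and Henry are knights.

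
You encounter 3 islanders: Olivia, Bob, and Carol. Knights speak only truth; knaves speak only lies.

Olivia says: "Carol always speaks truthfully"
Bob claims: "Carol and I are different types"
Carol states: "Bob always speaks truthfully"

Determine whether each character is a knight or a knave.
Olivia is a knave.
Bob is a knave.
Carol is a knave.

Verification:
- Olivia (knave) says "Carol always speaks truthfully" - this is FALSE (a lie) because Carol is a knave.
- Bob (knave) says "Carol and I are different types" - this is FALSE (a lie) because Bob is a knave and Carol is a knave.
- Carol (knave) says "Bob always speaks truthfully" - this is FALSE (a lie) because Bob is a knave.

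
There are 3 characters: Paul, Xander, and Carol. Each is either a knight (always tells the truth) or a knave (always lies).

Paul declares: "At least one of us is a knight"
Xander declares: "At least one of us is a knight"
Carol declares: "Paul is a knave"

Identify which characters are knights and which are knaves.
Paul is a knight.
Xander is a knight.
Carol is a knave.

Verification:
- Paul (knight) says "At least one of us is a knight" - this is TRUE because Paul and Xander are knights.
- Xander (knight) says "At least one of us is a knight" - this is TRUE because Paul and Xander are knights.
- Carol (knave) says "Paul is a knave" - this is FALSE (a lie) because Paul is a knight.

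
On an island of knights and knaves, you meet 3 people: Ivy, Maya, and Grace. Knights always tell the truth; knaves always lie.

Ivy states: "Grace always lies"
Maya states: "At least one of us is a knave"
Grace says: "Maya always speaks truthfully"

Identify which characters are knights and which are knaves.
Ivy is a knave.
Maya is a knight.
Grace is a knight.

Verification:
- Ivy (knave) says "Grace always lies" - this is FALSE (a lie) because Grace is a knight.
- Maya (knight) says "At least one of us is a knave" - this is TRUE because Ivy is a knave.
- Grace (knight) says "Maya always speaks truthfully" - this is TRUE because Maya is a knight.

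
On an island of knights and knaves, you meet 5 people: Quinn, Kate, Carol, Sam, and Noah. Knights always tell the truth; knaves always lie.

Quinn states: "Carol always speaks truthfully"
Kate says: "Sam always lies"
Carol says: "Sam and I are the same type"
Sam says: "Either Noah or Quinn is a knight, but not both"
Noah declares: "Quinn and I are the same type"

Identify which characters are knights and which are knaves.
Quinn is a knight.
Kate is a knave.
Carol is a knight.
Sam is a knight.
Noah is a knave.

Verification:
- Quinn (knight) says "Carol always speaks truthfully" - this is TRUE because Carol is a knight.
- Kate (knave) says "Sam always lies" - this is FALSE (a lie) because Sam is a knight.
- Carol (knight) says "Sam and I are the same type" - this is TRUE because Carol is a knight and Sam is a knight.
- Sam (knight) says "Either Noah or Quinn is a knight, but not both" - this is TRUE because Noah is a knave and Quinn is a knight.
- Noah (knave) says "Quinn and I are the same type" - this is FALSE (a lie) because Noah is a knave and Quinn is a knight.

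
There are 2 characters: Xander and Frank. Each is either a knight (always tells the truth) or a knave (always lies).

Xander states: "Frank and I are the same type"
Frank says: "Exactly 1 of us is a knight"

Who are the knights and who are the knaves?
Xander is a knave.
Frank is a knight.

Verification:
- Xander (knave) says "Frank and I are the same type" - this is FALSE (a lie) because Xander is a knave and Frank is a knight.
- Frank (knight) says "Exactly 1 of us is a knight" - this is TRUE because there are 1 knights.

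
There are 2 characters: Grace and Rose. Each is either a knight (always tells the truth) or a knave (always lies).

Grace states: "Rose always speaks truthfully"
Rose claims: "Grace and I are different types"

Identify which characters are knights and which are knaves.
Grace is a knave.
Rose is a knave.

Verification:
- Grace (knave) says "Rose always speaks truthfully" - this is FALSE (a lie) because Rose is a knave.
- Rose (knave) says "Grace and I are different types" - this is FALSE (a lie) because Rose is a knave and Grace is a knave.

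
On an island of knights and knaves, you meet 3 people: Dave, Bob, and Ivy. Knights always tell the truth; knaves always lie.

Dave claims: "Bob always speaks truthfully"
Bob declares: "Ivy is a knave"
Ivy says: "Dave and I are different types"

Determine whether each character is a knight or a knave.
Dave is a knave.
Bob is a knave.
Ivy is a knight.

Verification:
- Dave (knave) says "Bob always speaks truthfully" - this is FALSE (a lie) because Bob is a knave.
- Bob (knave) says "Ivy is a knave" - this is FALSE (a lie) because Ivy is a knight.
- Ivy (knight) says "Dave and I are different types" - this is TRUE because Ivy is a knight and Dave is a knave.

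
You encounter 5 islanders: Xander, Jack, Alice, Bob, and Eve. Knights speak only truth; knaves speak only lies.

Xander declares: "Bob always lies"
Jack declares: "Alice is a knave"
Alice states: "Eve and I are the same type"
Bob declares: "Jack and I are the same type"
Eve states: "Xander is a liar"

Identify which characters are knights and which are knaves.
Xander is a knave.
Jack is a knight.
Alice is a knave.
Bob is a knight.
Eve is a knight.

Verification:
- Xander (knave) says "Bob always lies" - this is FALSE (a lie) because Bob is a knight.
- Jack (knight) says "Alice is a knave" - this is TRUE because Alice is a knave.
- Alice (knave) says "Eve and I are the same type" - this is FALSE (a lie) because Alice is a knave and Eve is a knight.
- Bob (knight) says "Jack and I are the same type" - this is TRUE because Bob is a knight and Jack is a knight.
- Eve (knight) says "Xander is a liar" - this is TRUE because Xander is a knave.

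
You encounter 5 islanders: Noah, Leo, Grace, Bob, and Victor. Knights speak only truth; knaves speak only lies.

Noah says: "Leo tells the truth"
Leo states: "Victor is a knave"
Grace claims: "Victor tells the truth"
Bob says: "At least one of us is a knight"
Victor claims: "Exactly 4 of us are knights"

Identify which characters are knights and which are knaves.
Noah is a knight.
Leo is a knight.
Grace is a knave.
Bob is a knight.
Victor is a knave.

Verification:
- Noah (knight) says "Leo tells the truth" - this is TRUE because Leo is a knight.
- Leo (knight) says "Victor is a knave" - this is TRUE because Victor is a knave.
- Grace (knave) says "Victor tells the truth" - this is FALSE (a lie) because Victor is a knave.
- Bob (knight) says "At least one of us is a knight" - this is TRUE because Noah, Leo, and Bob are knights.
- Victor (knave) says "Exactly 4 of us are knights" - this is FALSE (a lie) because there are 3 knights.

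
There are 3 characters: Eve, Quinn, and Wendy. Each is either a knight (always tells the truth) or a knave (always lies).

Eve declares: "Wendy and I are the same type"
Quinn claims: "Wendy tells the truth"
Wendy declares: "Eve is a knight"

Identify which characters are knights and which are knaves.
Eve is a knight.
Quinn is a knight.
Wendy is a knight.

Verification:
- Eve (knight) says "Wendy and I are the same type" - this is TRUE because Eve is a knight and Wendy is a knight.
- Quinn (knight) says "Wendy tells the truth" - this is TRUE because Wendy is a knight.
- Wendy (knight) says "Eve is a knight" - this is TRUE because Eve is a knight.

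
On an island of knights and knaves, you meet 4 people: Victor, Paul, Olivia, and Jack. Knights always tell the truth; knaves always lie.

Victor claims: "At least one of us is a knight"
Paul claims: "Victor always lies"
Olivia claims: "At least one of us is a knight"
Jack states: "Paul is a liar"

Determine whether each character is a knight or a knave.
Victor is a knight.
Paul is a knave.
Olivia is a knight.
Jack is a knight.

Verification:
- Victor (knight) says "At least one of us is a knight" - this is TRUE because Victor, Olivia, and Jack are knights.
- Paul (knave) says "Victor always lies" - this is FALSE (a lie) because Victor is a knight.
- Olivia (knight) says "At least one of us is a knight" - this is TRUE because Victor, Olivia, and Jack are knights.
- Jack (knight) says "Paul is a liar" - this is TRUE because Paul is a knave.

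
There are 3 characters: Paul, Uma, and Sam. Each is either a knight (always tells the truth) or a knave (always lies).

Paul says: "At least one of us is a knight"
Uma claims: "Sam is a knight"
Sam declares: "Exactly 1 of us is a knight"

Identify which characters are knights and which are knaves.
Paul is a knave.
Uma is a knave.
Sam is a knave.

Verification:
- Paul (knave) says "At least one of us is a knight" - this is FALSE (a lie) because no one is a knight.
- Uma (knave) says "Sam is a knight" - this is FALSE (a lie) because Sam is a knave.
- Sam (knave) says "Exactly 1 of us is a knight" - this is FALSE (a lie) because there are 0 knights.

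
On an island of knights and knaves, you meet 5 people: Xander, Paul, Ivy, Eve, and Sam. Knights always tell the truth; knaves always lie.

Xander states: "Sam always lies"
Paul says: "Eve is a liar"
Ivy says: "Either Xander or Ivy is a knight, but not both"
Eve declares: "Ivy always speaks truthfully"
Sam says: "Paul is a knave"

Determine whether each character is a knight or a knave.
Xander is a knave.
Paul is a knave.
Ivy is a knight.
Eve is a knight.
Sam is a knight.

Verification:
- Xander (knave) says "Sam always lies" - this is FALSE (a lie) because Sam is a knight.
- Paul (knave) says "Eve is a liar" - this is FALSE (a lie) because Eve is a knight.
- Ivy (knight) says "Either Xander or Ivy is a knight, but not both" - this is TRUE because Xander is a knave and Ivy is a knight.
- Eve (knight) says "Ivy always speaks truthfully" - this is TRUE because Ivy is a knight.
- Sam (knight) says "Paul is a knave" - this is TRUE because Paul is a knave.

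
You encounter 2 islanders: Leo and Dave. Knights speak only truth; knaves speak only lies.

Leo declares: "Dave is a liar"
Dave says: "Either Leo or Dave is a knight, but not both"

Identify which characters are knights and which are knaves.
Leo is a knave.
Dave is a knight.

Verification:
- Leo (knave) says "Dave is a liar" - this is FALSE (a lie) because Dave is a knight.
- Dave (knight) says "Either Leo or Dave is a knight, but not both" - this is TRUE because Leo is a knave and Dave is a knight.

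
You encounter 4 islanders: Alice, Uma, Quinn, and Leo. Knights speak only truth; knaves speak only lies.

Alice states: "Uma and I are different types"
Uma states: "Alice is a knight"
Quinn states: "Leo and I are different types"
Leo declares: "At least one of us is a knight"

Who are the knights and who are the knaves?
Alice is a knave.
Uma is a knave.
Quinn is a knave.
Leo is a knave.

Verification:
- Alice (knave) says "Uma and I are different types" - this is FALSE (a lie) because Alice is a knave and Uma is a knave.
- Uma (knave) says "Alice is a knight" - this is FALSE (a lie) because Alice is a knave.
- Quinn (knave) says "Leo and I are different types" - this is FALSE (a lie) because Quinn is a knave and Leo is a knave.
- Leo (knave) says "At least one of us is a knight" - this is FALSE (a lie) because no one is a knight.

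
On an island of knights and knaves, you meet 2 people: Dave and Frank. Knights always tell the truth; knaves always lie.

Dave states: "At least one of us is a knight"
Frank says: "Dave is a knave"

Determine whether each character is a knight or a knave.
Dave is a knight.
Frank is a knave.

Verification:
- Dave (knight) says "At least one of us is a knight" - this is TRUE because Dave is a knight.
- Frank (knave) says "Dave is a knave" - this is FALSE (a lie) because Dave is a knight.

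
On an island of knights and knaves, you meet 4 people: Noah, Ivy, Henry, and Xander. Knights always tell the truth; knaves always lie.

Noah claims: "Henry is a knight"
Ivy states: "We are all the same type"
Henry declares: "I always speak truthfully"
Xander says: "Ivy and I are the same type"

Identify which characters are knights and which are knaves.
Noah is a knight.
Ivy is a knight.
Henry is a knight.
Xander is a knight.

Verification:
- Noah (knight) says "Henry is a knight" - this is TRUE because Henry is a knight.
- Ivy (knight) says "We are all the same type" - this is TRUE because Noah, Ivy, Henry, and Xander are knights.
- Henry (knight) says "I always speak truthfully" - this is TRUE because Henry is a knight.
- Xander (knight) says "Ivy and I are the same type" - this is TRUE because Xander is a knight and Ivy is a knight.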